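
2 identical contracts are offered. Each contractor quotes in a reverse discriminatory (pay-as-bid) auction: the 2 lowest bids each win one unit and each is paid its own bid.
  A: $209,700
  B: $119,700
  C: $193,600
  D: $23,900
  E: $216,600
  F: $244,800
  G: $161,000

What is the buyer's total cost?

Ordering the bids: 23,900 (D), 119,700 (B), 161,000 (G), 193,600 (C), …
Winners (2 units): D, B.
Total cost = 23,900 + 119,700 = $143,600.

Total cost: $143,600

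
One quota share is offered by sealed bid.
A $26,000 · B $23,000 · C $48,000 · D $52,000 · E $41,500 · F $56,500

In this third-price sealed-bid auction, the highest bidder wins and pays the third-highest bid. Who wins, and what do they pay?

Third-price sealed-bid auction: the highest bidder wins and pays the third-highest bid.
Sorting bids: 56,500 (F) > 52,000 (D) > 48,000 (C) > 41,500 (E) > 26,000 (A) > 23,000 (B)
F wins; payment is bid #3 in the ranking = $48,000.

F pays $48,000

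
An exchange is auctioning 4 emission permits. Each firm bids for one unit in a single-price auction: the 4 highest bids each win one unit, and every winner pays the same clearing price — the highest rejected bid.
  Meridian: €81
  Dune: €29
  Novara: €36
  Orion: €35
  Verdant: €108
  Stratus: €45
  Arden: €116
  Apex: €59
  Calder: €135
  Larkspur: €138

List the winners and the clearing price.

Bids ranked high→low: 138 (Larkspur), 135 (Calder), 116 (Arden), 108 (Verdant), 81 (Meridian), 59 (Apex), …
Top 4: Larkspur, Calder, Arden, Verdant.
Clearing price = highest rejected bid = €81.

Larkspur, Calder, Arden, Verdant; each pays €81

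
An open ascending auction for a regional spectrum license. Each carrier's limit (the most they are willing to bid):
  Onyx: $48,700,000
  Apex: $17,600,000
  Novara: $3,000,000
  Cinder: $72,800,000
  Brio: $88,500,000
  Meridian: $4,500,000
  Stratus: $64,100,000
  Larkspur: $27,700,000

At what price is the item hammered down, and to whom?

Ascending (English) auction: the price rises until one bidder remains; the winner pays the price at which the last rival dropped out.
Limits in order: 88,500,000 (Brio) > 72,800,000 (Cinder) > 64,100,000 (Stratus) > 48,700,000 (Onyx) > 27,700,000 (Larkspur) > 17,600,000 (Apex) > …
Once the price passes $72,800,000, only Brio is left; the hammer falls at Cinder's limit of $72,800,000.

Brio wins at $72,800,000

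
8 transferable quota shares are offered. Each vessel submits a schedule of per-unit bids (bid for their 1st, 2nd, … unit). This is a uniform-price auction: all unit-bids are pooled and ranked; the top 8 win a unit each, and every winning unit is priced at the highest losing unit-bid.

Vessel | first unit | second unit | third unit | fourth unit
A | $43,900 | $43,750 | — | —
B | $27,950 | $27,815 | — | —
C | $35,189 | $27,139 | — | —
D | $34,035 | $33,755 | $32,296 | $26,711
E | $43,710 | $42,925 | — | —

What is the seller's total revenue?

Total revenue: $223,600

Merging the schedules and taking the best 8: 43,900 (A-1), 43,750 (A-2), 43,710 (E-1), 42,925 (E-2), 35,189 (C-1), 34,035 (D-1), 33,755 (D-2), 32,296 (D-3)
The (k+1)-th unit-bid is $27,950.
Allocation: A 2, C 1, D 3, E 2. Every unit priced at $27,950.
Revenue = 8 × 27,950 = $223,600.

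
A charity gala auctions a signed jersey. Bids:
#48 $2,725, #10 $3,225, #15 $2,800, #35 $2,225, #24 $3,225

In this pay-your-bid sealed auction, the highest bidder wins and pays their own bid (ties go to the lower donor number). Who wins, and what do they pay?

Bids ranked: 3,225 (#10) > 3,225 (#24) > 2,800 (#15) > 2,725 (#48) > 2,225 (#35)
Tie at $3,225 → #10 wins by tie-break.
#10 has the highest bid and pays exactly that: $3,225.

#10 pays $3,225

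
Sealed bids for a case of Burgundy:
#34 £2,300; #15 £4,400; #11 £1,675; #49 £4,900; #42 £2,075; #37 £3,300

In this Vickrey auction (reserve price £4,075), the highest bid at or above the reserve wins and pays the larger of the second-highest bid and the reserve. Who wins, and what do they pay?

Sorting bids: 4,900 (#49) > 4,400 (#15) > 3,300 (#37) > 2,300 (#34) > 2,075 (#42) > 1,675 (#11)
#49 has the top bid at or above the reserve (£4,900).
max(second-highest £4,400, reserve £4,075) = £4,400; the reserve does not bind.

#49 pays £4,400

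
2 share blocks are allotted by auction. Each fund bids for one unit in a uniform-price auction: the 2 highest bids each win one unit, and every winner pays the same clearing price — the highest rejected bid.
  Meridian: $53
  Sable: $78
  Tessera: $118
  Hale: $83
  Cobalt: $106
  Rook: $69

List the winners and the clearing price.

Tessera, Cobalt; each pays $83

Bids ranked high→low: 118 (Tessera), 106 (Cobalt), 83 (Hale), 78 (Sable), …
Winners (2 units): Tessera, Cobalt.
Highest unsuccessful bid: $83 → clearing price.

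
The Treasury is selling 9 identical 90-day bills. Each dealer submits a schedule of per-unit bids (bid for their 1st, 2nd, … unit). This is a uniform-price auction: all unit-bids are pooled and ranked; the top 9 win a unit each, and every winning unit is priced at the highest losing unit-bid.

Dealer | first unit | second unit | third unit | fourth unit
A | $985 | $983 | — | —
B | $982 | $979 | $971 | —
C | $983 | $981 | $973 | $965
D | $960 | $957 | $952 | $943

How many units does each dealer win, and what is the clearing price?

Pooled unit-bids ranked (top 9): 985 (A-1), 983 (A-2), 983 (C-1), 982 (B-1), 981 (C-2), 979 (B-2), 973 (C-3), 971 (B-3), 965 (C-4)
Highest rejected unit-bid = $960.
Allocation: A 2, B 3, C 4.

A 2, B 3, C 4; clearing price $960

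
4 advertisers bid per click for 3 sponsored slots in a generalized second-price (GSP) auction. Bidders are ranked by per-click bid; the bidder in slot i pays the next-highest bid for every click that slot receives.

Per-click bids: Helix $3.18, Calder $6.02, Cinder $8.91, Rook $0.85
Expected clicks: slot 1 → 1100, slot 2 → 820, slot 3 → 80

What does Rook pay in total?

Ranked by bid: $8.91 (Cinder) > $6.02 (Calder) > $3.18 (Helix) > $0.85 (Rook)
Rook ranks below slot 3 → no slot, pays nothing.

Rook pays $0.00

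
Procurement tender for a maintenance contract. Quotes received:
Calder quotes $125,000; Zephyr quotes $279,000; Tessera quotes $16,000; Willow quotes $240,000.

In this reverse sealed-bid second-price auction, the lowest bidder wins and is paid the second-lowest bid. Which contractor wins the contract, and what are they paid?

Tessera is paid $125,000

Reverse sealed-bid second-price auction: the lowest bidder wins and is paid the second-lowest bid.
Sorting bids: 16,000 (Tessera) < 125,000 (Calder) < 240,000 (Willow) < 279,000 (Zephyr)
Tessera is lowest; is paid the second-lowest bid, $125,000.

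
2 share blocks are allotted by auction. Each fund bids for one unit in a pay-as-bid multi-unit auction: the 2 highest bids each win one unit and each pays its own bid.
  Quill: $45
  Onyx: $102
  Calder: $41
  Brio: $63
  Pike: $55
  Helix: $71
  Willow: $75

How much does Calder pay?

Calder pays $0

Ordering the bids: 102 (Onyx), 75 (Willow), 71 (Helix), 63 (Brio), …
The 2 highest are Onyx, Willow.
Calder does not win → $0.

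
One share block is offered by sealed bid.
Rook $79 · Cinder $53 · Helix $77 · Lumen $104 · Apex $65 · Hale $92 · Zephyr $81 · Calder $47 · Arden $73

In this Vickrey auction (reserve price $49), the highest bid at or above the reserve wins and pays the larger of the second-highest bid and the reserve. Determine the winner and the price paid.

Sorting bids: 104 (Lumen) > 92 (Hale) > 81 (Zephyr) > 79 (Rook) > 77 (Helix) > 73 (Arden) > …
Highest eligible bid: Lumen at $104.
max(second-highest $92, reserve $49) = $92; the reserve does not bind.

Lumen pays $92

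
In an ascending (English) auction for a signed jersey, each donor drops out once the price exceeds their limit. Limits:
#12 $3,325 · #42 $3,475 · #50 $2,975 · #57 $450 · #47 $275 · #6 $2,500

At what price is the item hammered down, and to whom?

#42 wins at $3,325

Sorting limits: 3,475 (#42) > 3,325 (#12) > 2,975 (#50) > 2,500 (#6) > 450 (#57) > 275 (#47)
Once the price passes $3,325, only #42 is left; the hammer falls at #12's limit of $3,325.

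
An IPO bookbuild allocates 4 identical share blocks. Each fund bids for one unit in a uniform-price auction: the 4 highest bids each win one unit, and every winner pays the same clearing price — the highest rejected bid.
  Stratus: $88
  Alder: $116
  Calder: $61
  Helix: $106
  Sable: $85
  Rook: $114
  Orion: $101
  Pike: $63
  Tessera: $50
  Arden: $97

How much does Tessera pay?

Tessera pays $0

Sorting: 116 (Alder), 114 (Rook), 106 (Helix), 101 (Orion), 97 (Arden), 88 (Stratus), …
Top 4: Alder, Rook, Helix, Orion.
Highest unsuccessful bid: $97 → clearing price.
Tessera does not win → pays $0.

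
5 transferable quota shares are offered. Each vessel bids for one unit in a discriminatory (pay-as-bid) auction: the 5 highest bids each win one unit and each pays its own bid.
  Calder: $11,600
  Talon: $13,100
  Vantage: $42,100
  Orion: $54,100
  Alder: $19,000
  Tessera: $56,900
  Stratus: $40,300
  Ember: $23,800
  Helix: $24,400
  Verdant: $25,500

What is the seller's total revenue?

Bids ranked high→low: 56,900 (Tessera), 54,100 (Orion), 42,100 (Vantage), 40,300 (Stratus), 25,500 (Verdant), 24,400 (Helix), 23,800 (Ember), …
Top 5: Tessera, Orion, Vantage, Stratus, Verdant.
Total revenue = 56,900 + 54,100 + 42,100 + 40,300 + 25,500 = $218,900.

Total revenue: $218,900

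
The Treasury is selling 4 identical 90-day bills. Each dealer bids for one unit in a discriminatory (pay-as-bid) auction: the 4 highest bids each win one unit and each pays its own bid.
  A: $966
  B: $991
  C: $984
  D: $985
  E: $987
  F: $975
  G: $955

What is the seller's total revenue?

Sorting: 991 (B), 987 (E), 985 (D), 984 (C), 975 (F), 966 (A), …
The 4 highest are B, E, D, C.
Total revenue = 991 + 987 + 985 + 984 = $3,947.

Total revenue: $3,947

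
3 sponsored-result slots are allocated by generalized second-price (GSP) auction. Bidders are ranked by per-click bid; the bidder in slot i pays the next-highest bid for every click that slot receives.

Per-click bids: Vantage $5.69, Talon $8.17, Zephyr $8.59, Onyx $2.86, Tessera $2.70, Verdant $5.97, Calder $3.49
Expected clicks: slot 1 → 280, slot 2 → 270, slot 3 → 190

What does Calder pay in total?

Ranked by bid: $8.59 (Zephyr) > $8.17 (Talon) > $5.97 (Verdant) > $5.69 (Vantage) > …
Calder ranks below slot 3 → no slot, pays nothing.

Calder pays $0.00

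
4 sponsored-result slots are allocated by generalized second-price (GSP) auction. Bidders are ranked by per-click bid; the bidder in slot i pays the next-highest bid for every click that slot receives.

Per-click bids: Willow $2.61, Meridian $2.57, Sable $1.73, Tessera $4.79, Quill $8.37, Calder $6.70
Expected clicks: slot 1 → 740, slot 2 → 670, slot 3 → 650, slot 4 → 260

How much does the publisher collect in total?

Ranked by bid: $8.37 (Quill) > $6.70 (Calder) > $4.79 (Tessera) > $2.61 (Willow) > $2.57 (Meridian) > …
Slot 1: Quill pays $6.70 × 740 = $4958.00
Slot 2: Calder pays $4.79 × 670 = $3209.30
Slot 3: Tessera pays $2.61 × 650 = $1696.50
Slot 4: Willow pays $2.57 × 260 = $668.20
Total = $10532.00

Total revenue: $10532.00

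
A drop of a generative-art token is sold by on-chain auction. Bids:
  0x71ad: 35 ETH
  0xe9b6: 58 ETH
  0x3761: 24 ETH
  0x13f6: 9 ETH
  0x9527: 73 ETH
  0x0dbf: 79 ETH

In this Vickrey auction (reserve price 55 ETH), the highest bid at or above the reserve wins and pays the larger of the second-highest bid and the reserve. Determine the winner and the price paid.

Bids in order: 79 (0x0dbf) > 73 (0x9527) > 58 (0xe9b6) > 35 (0x71ad) > 24 (0x3761) > 9 (0x13f6)
Highest eligible bid: 0x0dbf at 79 ETH.
Second-highest bid 73 ETH exceeds the reserve 55 ETH → payment 73 ETH.

0x0dbf pays 73 ETH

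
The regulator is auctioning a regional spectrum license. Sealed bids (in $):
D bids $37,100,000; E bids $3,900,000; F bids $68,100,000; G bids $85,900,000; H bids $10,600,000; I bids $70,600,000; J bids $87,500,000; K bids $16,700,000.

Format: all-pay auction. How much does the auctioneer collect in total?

Total revenue: $380,400,000

Rule: the highest bidder wins the item, but every bidder pays their own bid.
Sorting bids: 87,500,000 (J) > 85,900,000 (G) > 70,600,000 (I) > 68,100,000 (F) > 37,100,000 (D) > 16,700,000 (K) > …
J wins with the top bid; all bids are sunk regardless.
Every bidder forfeits their bid regardless of winning.
Revenue = 37,100,000 + 3,900,000 + 68,100,000 + 85,900,000 + 10,600,000 + 70,600,000 + 87,500,000 + 16,700,000 = $380,400,000.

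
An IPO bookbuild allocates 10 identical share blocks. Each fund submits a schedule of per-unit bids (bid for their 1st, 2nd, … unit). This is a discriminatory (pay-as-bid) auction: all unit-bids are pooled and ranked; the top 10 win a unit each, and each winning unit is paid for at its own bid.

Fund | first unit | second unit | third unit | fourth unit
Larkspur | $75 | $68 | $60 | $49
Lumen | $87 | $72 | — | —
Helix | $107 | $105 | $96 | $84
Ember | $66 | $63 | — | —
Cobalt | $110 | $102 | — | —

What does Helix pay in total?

Merging the schedules and taking the best 10: 110 (Cobalt-1), 107 (Helix-1), 105 (Helix-2), 102 (Cobalt-2), 96 (Helix-3), 87 (Lumen-1), 84 (Helix-4), 75 (Larkspur-1), 72 (Lumen-2), 68 (Larkspur-2)
Next rejected bid: $66 (not a price — pay-as-bid).
Helix's winning unit-bids: 107 + 105 + 96 + 84 = $392.

Helix pays $392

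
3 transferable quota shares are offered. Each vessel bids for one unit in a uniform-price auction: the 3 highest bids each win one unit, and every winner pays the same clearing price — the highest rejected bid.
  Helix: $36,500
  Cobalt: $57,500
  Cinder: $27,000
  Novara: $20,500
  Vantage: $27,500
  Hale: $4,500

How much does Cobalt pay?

Cobalt pays $27,000

Bids ranked high→low: 57,500 (Cobalt), 36,500 (Helix), 27,500 (Vantage), 27,000 (Cinder), 20,500 (Novara), …
Winners (3 units): Cobalt, Helix, Vantage.
Highest unsuccessful bid: $27,000 → clearing price.
Cobalt wins → pays $27,000.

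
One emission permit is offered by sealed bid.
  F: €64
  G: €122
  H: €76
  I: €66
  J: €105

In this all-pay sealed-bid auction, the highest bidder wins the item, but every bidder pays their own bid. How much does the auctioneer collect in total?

Sorting bids: 122 (G) > 105 (J) > 76 (H) > 66 (I) > 64 (F)
Every bidder forfeits their bid regardless of winning.
Revenue = 64 + 122 + 76 + 66 + 105 = €433.

Total revenue: €433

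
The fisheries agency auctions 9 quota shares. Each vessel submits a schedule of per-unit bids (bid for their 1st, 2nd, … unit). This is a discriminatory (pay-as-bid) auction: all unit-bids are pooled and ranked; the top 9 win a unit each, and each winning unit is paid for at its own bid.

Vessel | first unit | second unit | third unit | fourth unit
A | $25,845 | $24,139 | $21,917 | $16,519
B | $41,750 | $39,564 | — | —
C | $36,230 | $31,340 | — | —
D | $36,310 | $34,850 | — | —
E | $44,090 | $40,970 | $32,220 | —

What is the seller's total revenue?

Total revenue: $337,324

All unit-bids, highest first — top 9: 44,090 (E-1), 41,750 (B-1), 40,970 (E-2), 39,564 (B-2), 36,310 (D-1), 36,230 (C-1), 34,850 (D-2), 32,220 (E-3), 31,340 (C-2)
Next rejected bid: $25,845 (not a price — pay-as-bid).
Each winning unit pays its own bid.
Revenue = 44,090 + 41,750 + 40,970 + 39,564 + 36,310 + 36,230 + 34,850 + 32,220 + 31,340 = $337,324.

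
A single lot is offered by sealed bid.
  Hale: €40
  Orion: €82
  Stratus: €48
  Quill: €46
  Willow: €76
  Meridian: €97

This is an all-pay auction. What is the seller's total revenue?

Total revenue: €389

All-pay auction: the highest bidder wins the item, but every bidder pays their own bid.
Bids ranked: 97 (Meridian) > 82 (Orion) > 76 (Willow) > 48 (Stratus) > 46 (Quill) > 40 (Hale)
Meridian wins with the top bid; all bids are sunk regardless.
Every bidder forfeits their bid regardless of winning.
Revenue = 40 + 82 + 48 + 46 + 76 + 97 = €389.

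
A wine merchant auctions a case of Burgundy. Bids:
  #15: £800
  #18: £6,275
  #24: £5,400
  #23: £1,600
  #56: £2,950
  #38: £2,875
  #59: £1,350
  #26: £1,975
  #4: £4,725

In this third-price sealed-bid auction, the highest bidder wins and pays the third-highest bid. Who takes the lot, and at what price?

#18 pays £4,725

Rule: the highest bidder wins and pays the third-highest bid.
Sorting bids: 6,275 (#18) > 5,400 (#24) > 4,725 (#4) > 2,950 (#56) > 2,875 (#38) > 1,975 (#26) > …
#18 is highest; pays the third-highest bid, £4,725.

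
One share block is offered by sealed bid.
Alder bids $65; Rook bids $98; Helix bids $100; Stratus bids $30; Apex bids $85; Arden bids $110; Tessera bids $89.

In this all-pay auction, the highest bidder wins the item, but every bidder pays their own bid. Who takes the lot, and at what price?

All-pay auction: the highest bidder wins the item, but every bidder pays their own bid.
Sorting bids: 110 (Arden) > 100 (Helix) > 98 (Rook) > 89 (Tessera) > 85 (Apex) > 65 (Alder) > …
Arden wins with the top bid; all bids are sunk regardless.

Arden pays $110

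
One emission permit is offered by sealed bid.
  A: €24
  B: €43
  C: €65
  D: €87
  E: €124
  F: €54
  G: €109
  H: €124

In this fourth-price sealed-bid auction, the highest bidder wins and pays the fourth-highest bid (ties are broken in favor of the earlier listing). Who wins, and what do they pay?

Bids in order: 124 (E) > 124 (H) > 109 (G) > 87 (D) > 65 (C) > 54 (F) > …
Tie at €124 → E wins by tie-break.
E is highest; pays the fourth-highest bid, €87.

E pays €87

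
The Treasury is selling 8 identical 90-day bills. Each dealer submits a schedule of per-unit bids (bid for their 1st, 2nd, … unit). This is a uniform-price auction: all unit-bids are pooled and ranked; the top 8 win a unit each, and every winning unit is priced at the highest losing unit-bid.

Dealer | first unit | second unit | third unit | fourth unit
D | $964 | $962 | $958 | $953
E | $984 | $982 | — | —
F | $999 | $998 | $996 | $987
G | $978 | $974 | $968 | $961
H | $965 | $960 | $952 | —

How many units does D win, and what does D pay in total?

Pooled unit-bids ranked (top 8): 999 (F-1), 998 (F-2), 996 (F-3), 987 (F-4), 984 (E-1), 982 (E-2), 978 (G-1), 974 (G-2)
Highest rejected unit-bid = $968.
D wins 0 unit(s) at $968 each.

D: 0 units, pays $0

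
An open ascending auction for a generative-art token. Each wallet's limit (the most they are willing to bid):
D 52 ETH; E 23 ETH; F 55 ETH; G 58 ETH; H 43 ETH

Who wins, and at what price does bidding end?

G wins at 55 ETH

Open ascending-bid auction: the price rises until one bidder remains; the winner pays the price at which the last rival dropped out.
Limits ranked: 58 (G) > 55 (F) > 52 (D) > 43 (H) > 23 (E)
Bidding ends when F exits at 55 ETH; G takes it.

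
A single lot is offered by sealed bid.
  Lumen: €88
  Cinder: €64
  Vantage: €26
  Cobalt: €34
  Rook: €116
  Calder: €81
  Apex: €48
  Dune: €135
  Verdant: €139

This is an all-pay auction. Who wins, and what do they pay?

Verdant pays €139

Rule: the highest bidder wins the item, but every bidder pays their own bid.
Bids in order: 139 (Verdant) > 135 (Dune) > 116 (Rook) > 88 (Lumen) > 81 (Calder) > 64 (Cinder) > …
Verdant wins with the top bid; all bids are sunk regardless.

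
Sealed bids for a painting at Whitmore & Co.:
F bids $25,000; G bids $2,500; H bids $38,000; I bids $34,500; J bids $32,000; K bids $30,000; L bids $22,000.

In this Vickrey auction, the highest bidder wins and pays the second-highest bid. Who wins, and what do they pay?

H pays $34,500

Bids ranked: 38,000 (H) > 34,500 (I) > 32,000 (J) > 30,000 (K) > 25,000 (F) > 22,000 (L) > …
H is highest; pays the second-highest bid, $34,500.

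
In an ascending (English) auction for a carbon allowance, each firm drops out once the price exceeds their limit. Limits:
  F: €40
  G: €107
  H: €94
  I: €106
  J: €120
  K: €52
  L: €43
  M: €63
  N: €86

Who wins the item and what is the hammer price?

J wins at €107

Sorting limits: 120 (J) > 107 (G) > 106 (I) > 94 (H) > 86 (N) > 63 (M) > …
G is the last rival to drop out, at €107; J remains and wins at that price.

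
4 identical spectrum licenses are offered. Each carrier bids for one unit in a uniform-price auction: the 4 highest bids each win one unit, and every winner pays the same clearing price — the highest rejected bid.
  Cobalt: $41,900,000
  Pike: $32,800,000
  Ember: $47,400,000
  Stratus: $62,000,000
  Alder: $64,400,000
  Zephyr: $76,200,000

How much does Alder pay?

Alder pays $41,900,000

Ordering the bids: 76,200,000 (Zephyr), 64,400,000 (Alder), 62,000,000 (Stratus), 47,400,000 (Ember), 41,900,000 (Cobalt), 32,800,000 (Pike)
The 4 highest are Zephyr, Alder, Stratus, Ember.
First losing bid is Cobalt's $41,900,000, which sets the uniform price.
Alder wins → pays $41,900,000.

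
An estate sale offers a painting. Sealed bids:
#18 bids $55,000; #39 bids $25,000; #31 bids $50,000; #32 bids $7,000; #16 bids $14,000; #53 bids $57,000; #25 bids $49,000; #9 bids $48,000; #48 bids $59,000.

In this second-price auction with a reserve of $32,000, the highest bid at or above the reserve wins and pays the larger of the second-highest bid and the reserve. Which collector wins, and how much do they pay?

Second-price auction with a reserve of $32,000: the highest bid at or above the reserve wins and pays the larger of the second-highest bid and the reserve.
Bids in order: 59,000 (#48) > 57,000 (#53) > 55,000 (#18) > 50,000 (#31) > 49,000 (#25) > 48,000 (#9) > …
Highest eligible bid: #48 at $59,000.
Second-highest bid $57,000 exceeds the reserve $32,000 → payment $57,000.

#48 pays $57,000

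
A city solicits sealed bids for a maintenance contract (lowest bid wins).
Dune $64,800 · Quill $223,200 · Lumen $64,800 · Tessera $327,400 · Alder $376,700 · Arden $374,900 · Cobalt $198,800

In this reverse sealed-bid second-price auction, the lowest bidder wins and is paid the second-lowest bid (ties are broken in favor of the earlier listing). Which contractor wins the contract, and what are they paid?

Sorting bids: 64,800 (Dune) < 64,800 (Lumen) < 198,800 (Cobalt) < 223,200 (Quill) < 327,400 (Tessera) < 374,900 (Arden) < …
Tie at $64,800 → Dune wins by tie-break.
Dune is lowest; is paid the second-lowest bid, $64,800.

Dune is paid $64,800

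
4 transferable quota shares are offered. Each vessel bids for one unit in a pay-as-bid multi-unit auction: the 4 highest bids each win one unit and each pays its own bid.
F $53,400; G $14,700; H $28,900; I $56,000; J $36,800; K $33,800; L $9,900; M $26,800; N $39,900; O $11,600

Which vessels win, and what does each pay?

Bids ranked high→low: 56,000 (I), 53,400 (F), 39,900 (N), 36,800 (J), 33,800 (K), 28,900 (H), …
Top 4: I, F, N, J.
Each winner pays its own bid: I $56,000, F $53,400, N $39,900, J $36,800.

I $56,000, F $53,400, N $39,900, J $36,800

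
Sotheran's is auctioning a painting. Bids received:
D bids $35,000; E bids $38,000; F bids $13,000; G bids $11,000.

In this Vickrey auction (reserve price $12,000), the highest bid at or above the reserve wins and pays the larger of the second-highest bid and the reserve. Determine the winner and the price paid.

Bids in order: 38,000 (E) > 35,000 (D) > 13,000 (F) > 11,000 (G)
Highest eligible bid: E at $38,000.
max(second-highest $35,000, reserve $12,000) = $35,000; the reserve does not bind.

E pays $35,000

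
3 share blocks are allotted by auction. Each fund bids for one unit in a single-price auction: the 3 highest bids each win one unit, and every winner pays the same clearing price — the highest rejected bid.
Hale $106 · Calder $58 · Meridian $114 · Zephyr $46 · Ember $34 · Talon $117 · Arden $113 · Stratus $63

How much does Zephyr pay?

Bids ranked high→low: 117 (Talon), 114 (Meridian), 113 (Arden), 106 (Hale), 63 (Stratus), …
The 3 highest are Talon, Meridian, Arden.
Clearing price = highest rejected bid = $106.
Zephyr does not win → pays $0.

Zephyr pays $0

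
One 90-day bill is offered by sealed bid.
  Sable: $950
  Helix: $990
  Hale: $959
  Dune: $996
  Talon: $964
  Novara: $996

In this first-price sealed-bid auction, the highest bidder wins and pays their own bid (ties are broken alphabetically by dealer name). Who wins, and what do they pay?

Dune pays $996

Bids in order: 996 (Dune) > 996 (Novara) > 990 (Helix) > 964 (Talon) > 959 (Hale) > 950 (Sable)
Tie at $996 → Dune wins by tie-break.
First-price: Dune pays what they bid, $996.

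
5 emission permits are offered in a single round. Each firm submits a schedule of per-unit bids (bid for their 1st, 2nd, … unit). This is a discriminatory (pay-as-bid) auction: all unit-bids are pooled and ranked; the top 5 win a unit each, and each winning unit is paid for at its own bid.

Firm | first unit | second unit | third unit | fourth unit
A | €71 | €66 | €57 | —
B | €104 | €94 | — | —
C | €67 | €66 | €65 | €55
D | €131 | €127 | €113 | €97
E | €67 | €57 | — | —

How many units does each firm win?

All unit-bids, highest first — top 5: 131 (D-1), 127 (D-2), 113 (D-3), 104 (B-1), 97 (D-4)
Next rejected bid: €94 (not a price — pay-as-bid).
Allocation: B 1, D 4.

B 1, D 4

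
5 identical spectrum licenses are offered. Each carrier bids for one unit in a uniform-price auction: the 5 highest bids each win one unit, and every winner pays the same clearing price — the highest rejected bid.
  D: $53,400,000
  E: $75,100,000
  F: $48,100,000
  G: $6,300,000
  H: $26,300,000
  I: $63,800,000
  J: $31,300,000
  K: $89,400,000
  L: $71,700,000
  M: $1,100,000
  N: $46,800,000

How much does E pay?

E pays $48,100,000

Sorting: 89,400,000 (K), 75,100,000 (E), 71,700,000 (L), 63,800,000 (I), 53,400,000 (D), 48,100,000 (F), 46,800,000 (N), …
Winners (5 units): K, E, L, I, D.
First losing bid is F's $48,100,000, which sets the uniform price.
E wins → pays $48,100,000.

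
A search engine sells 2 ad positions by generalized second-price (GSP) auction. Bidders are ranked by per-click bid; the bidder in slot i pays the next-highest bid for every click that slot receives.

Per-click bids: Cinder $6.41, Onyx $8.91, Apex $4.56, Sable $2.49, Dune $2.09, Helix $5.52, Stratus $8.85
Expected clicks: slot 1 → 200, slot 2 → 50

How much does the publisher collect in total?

Total revenue: $2090.50

Ranked by bid: $8.91 (Onyx) > $8.85 (Stratus) > $6.41 (Cinder) > …
Slot 1: Onyx pays $8.85 × 200 = $1770.00
Slot 2: Stratus pays $6.41 × 50 = $320.50
Total = $2090.50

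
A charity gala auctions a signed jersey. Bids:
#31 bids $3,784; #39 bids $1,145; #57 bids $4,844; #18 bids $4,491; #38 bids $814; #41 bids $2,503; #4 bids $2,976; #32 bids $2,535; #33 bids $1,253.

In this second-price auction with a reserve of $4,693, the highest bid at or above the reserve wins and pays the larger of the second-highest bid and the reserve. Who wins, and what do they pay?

Bids in order: 4,844 (#57) > 4,491 (#18) > 3,784 (#31) > 2,976 (#4) > 2,535 (#32) > 2,503 (#41) > …
#57 has the top bid at or above the reserve ($4,844).
max(second-highest $4,491, reserve $4,693) = $4,693.

#57 pays $4,693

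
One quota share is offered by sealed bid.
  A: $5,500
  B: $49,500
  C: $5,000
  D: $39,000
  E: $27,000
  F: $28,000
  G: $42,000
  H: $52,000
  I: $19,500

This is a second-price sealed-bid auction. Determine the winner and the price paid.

H pays $49,500

Second-price sealed-bid auction: the highest bidder wins and pays the second-highest bid.
Bids ranked: 52,000 (H) > 49,500 (B) > 42,000 (G) > 39,000 (D) > 28,000 (F) > 27,000 (E) > …
H wins with the highest bid; price is set by the runner-up at $49,500.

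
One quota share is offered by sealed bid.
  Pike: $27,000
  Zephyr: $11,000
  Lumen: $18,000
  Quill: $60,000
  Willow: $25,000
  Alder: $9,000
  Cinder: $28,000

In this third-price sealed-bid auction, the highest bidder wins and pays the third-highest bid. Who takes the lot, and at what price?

Quill pays $27,000

Bids in order: 60,000 (Quill) > 28,000 (Cinder) > 27,000 (Pike) > 25,000 (Willow) > 18,000 (Lumen) > 11,000 (Zephyr) > …
Quill is highest; pays the third-highest bid, $27,000.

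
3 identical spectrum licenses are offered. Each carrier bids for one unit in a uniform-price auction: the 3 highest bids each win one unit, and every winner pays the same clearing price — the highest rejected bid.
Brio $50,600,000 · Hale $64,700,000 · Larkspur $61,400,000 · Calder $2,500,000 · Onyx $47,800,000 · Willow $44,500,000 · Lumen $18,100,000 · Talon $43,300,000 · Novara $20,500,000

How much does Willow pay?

Ordering the bids: 64,700,000 (Hale), 61,400,000 (Larkspur), 50,600,000 (Brio), 47,800,000 (Onyx), 44,500,000 (Willow), …
Top 3: Hale, Larkspur, Brio.
Clearing price = highest rejected bid = $47,800,000.
Willow does not win → pays $0.

Willow pays $0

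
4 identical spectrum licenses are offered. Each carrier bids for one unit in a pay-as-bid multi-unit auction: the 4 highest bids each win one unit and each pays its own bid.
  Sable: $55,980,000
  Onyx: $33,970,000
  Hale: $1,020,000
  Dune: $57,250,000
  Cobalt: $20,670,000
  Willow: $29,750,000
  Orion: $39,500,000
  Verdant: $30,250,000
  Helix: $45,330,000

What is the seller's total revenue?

Bids ranked high→low: 57,250,000 (Dune), 55,980,000 (Sable), 45,330,000 (Helix), 39,500,000 (Orion), 33,970,000 (Onyx), 30,250,000 (Verdant), …
The 4 highest are Dune, Sable, Helix, Orion.
Total revenue = 57,250,000 + 55,980,000 + 45,330,000 + 39,500,000 = $198,060,000.

Total revenue: $198,060,000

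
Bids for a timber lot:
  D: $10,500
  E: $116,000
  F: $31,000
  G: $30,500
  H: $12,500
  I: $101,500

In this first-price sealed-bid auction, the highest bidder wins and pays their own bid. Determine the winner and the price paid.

Sorting bids: 116,000 (E) > 101,500 (I) > 31,000 (F) > 30,500 (G) > 12,500 (H) > 10,500 (D)
E has the highest bid and pays exactly that: $116,000.

E pays $116,000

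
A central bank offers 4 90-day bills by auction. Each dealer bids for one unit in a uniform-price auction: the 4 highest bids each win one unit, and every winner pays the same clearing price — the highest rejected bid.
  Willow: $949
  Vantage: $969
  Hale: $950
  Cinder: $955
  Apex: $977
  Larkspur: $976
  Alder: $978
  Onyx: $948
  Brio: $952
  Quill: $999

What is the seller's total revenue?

Bids ranked high→low: 999 (Quill), 978 (Alder), 977 (Apex), 976 (Larkspur), 969 (Vantage), 955 (Cinder), …
Top 4: Quill, Alder, Apex, Larkspur.
Highest unsuccessful bid: $969 → clearing price.
Total revenue = 4 × $969 = $3,876.

Total revenue: $3,876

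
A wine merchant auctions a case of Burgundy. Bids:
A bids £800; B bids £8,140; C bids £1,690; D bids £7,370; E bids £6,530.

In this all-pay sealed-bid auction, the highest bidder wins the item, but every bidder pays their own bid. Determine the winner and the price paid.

Bids in order: 8,140 (B) > 7,370 (D) > 6,530 (E) > 1,690 (C) > 800 (A)
B is highest and takes the item; every bidder forfeits their bid.

B pays £8,140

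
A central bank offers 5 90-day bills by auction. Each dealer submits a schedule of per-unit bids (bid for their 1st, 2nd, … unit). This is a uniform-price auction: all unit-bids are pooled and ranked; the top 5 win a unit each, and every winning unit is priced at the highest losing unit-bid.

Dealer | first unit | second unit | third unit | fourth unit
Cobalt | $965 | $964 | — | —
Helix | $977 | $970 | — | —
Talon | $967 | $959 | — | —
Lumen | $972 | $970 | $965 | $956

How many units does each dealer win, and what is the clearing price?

Helix 2, Lumen 2, Talon 1; clearing price $965

All unit-bids, highest first — top 5: 977 (Helix-1), 972 (Lumen-1), 970 (Helix-2), 970 (Lumen-2), 967 (Talon-1)
Highest rejected unit-bid = $965.
Allocation: Helix 2, Lumen 2, Talon 1.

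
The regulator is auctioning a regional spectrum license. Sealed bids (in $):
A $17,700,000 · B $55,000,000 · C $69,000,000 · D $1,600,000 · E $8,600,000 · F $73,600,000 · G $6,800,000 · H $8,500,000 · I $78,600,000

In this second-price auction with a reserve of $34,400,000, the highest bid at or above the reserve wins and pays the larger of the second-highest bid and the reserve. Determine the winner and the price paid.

Bids in order: 78,600,000 (I) > 73,600,000 (F) > 69,000,000 (C) > 55,000,000 (B) > 17,700,000 (A) > 8,600,000 (E) > …
Highest eligible bid: I at $78,600,000.
Second-highest bid $73,600,000 exceeds the reserve $34,400,000 → payment $73,600,000.

I pays $73,600,000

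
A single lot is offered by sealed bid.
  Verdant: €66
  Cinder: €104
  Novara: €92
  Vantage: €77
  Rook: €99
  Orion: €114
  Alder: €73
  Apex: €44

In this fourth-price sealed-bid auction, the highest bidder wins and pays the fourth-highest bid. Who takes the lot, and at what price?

Orion pays €92

Bids in order: 114 (Orion) > 104 (Cinder) > 99 (Rook) > 92 (Novara) > 77 (Vantage) > 73 (Alder) > …
Orion is highest; pays the fourth-highest bid, €92.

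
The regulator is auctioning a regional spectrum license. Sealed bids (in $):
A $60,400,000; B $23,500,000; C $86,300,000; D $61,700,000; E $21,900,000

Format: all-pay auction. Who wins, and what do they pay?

C pays $86,300,000

Bids in order: 86,300,000 (C) > 61,700,000 (D) > 60,400,000 (A) > 23,500,000 (B) > 21,900,000 (E)
C is highest and takes the item; every bidder forfeits their bid.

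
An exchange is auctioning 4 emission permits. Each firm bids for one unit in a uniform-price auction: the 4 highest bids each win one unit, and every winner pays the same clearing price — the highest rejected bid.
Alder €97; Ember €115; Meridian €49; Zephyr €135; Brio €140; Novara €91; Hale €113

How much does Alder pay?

Alder pays €0

Ordering the bids: 140 (Brio), 135 (Zephyr), 115 (Ember), 113 (Hale), 97 (Alder), 91 (Novara), …
The 4 highest are Brio, Zephyr, Ember, Hale.
Highest unsuccessful bid: €97 → clearing price.
Alder does not win → pays €0.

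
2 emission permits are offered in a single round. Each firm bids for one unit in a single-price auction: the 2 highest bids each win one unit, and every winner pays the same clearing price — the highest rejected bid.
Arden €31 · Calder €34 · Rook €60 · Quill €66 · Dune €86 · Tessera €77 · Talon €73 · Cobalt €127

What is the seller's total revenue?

Bids ranked high→low: 127 (Cobalt), 86 (Dune), 77 (Tessera), 73 (Talon), …
Top 2: Cobalt, Dune.
Clearing price = highest rejected bid = €77.
Total revenue = 2 × €77 = €154.

Total revenue: €154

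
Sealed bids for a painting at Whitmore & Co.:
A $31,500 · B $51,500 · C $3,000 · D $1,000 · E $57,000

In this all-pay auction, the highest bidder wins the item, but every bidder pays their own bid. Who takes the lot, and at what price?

Bids in order: 57,000 (E) > 51,500 (B) > 31,500 (A) > 3,000 (C) > 1,000 (D)
E wins with the top bid; all bids are sunk regardless.

E pays $57,000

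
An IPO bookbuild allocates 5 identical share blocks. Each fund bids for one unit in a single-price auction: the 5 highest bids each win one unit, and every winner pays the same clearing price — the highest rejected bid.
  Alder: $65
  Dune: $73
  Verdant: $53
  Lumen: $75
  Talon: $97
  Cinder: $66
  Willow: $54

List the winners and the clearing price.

Talon, Lumen, Dune, Cinder, Alder; each pays $54

Sorting: 97 (Talon), 75 (Lumen), 73 (Dune), 66 (Cinder), 65 (Alder), 54 (Willow), 53 (Verdant)
Winners (5 units): Talon, Lumen, Dune, Cinder, Alder.
Highest unsuccessful bid: $54 → clearing price.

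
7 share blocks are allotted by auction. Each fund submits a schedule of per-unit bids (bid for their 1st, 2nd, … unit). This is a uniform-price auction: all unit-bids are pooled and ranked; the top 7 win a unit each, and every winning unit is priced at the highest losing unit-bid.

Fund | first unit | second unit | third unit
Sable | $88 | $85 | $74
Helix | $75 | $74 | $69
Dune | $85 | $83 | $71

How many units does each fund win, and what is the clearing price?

Pooled unit-bids ranked (top 7): 88 (Sable-1), 85 (Sable-2), 85 (Dune-1), 83 (Dune-2), 75 (Helix-1), 74 (Sable-3), 74 (Helix-2)
Highest rejected unit-bid = $71.
Allocation: Dune 2, Helix 2, Sable 3.

Dune 2, Helix 2, Sable 3; clearing price $71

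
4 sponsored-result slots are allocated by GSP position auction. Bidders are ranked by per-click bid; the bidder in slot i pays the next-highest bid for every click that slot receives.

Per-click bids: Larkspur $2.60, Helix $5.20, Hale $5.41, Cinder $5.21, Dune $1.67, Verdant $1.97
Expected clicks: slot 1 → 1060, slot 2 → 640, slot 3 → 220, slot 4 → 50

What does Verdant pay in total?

Sorting advertisers: $5.41 (Hale) > $5.21 (Cinder) > $5.20 (Helix) > $2.60 (Larkspur) > $1.97 (Verdant) > …
Verdant ranks below slot 4 → no slot, pays nothing.

Verdant pays $0.00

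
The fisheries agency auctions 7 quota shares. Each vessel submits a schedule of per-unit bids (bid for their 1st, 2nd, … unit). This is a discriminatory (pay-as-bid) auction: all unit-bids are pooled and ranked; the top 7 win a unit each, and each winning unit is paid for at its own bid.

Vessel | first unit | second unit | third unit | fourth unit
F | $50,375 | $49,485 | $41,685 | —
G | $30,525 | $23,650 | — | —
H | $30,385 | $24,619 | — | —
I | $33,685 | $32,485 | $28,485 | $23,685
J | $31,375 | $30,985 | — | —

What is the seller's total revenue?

Total revenue: $270,075

All unit-bids, highest first — top 7: 50,375 (F-1), 49,485 (F-2), 41,685 (F-3), 33,685 (I-1), 32,485 (I-2), 31,375 (J-1), 30,985 (J-2)
Next rejected bid: $30,525 (not a price — pay-as-bid).
Each winning unit pays its own bid.
Revenue = 50,375 + 49,485 + 41,685 + 33,685 + 32,485 + 31,375 + 30,985 = $270,075.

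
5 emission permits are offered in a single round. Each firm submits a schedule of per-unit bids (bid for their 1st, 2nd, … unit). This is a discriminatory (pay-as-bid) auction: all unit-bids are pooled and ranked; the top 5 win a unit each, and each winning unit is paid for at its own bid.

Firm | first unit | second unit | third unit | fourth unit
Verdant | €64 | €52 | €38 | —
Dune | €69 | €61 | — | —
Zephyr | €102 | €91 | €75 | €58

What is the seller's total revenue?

All unit-bids, highest first — top 5: 102 (Zephyr-1), 91 (Zephyr-2), 75 (Zephyr-3), 69 (Dune-1), 64 (Verdant-1)
Next rejected bid: €61 (not a price — pay-as-bid).
Each winning unit pays its own bid.
Revenue = 102 + 91 + 75 + 69 + 64 = €401.

Total revenue: €401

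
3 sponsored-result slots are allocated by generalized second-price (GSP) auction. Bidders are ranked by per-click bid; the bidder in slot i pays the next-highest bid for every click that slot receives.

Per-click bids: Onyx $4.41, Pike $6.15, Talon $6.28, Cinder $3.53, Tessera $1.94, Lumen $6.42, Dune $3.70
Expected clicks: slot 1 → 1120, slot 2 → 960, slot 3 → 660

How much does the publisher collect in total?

Per-click bids in order: $6.42 (Lumen) > $6.28 (Talon) > $6.15 (Pike) > $4.41 (Onyx) > …
Slot 1: Lumen pays $6.28 × 1120 = $7033.60
Slot 2: Talon pays $6.15 × 960 = $5904.00
Slot 3: Pike pays $4.41 × 660 = $2910.60
Total = $15848.20

Total revenue: $15848.20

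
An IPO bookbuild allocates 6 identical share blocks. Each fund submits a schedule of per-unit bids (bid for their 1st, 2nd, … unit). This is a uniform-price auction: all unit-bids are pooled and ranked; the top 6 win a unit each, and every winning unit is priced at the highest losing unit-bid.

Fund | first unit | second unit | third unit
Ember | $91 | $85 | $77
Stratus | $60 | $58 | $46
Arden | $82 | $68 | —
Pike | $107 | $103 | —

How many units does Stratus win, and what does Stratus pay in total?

Stratus: 0 units, pays $0

All unit-bids, highest first — top 6: 107 (Pike-1), 103 (Pike-2), 91 (Ember-1), 85 (Ember-2), 82 (Arden-1), 77 (Ember-3)
The (k+1)-th unit-bid is $68.
Stratus wins 0 unit(s) at $68 each.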